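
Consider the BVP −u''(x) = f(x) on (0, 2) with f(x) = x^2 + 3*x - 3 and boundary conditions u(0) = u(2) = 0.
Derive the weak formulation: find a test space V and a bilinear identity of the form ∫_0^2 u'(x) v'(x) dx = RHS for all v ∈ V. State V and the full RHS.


V = H^1_0(0, 2) (so v(0) = v(2) = 0); weak form: ∫_0^2 u'v' dx = ∫_0^2 (x^2 + 3*x - 3) v dx for all v ∈ V.

Multiply both sides by a test function v and integrate from 0 to 2:
  ∫_0^2 −u''(x) v(x) dx = ∫_0^2 f(x) v(x) dx.
Integrate the LHS by parts once:
  ∫_0^2 −u'' v dx = −[u'(x) v(x)]_0^2 + ∫_0^2 u'(x) v'(x) dx.
Thus ∫_0^2 u'(x) v'(x) dx = ∫_0^2 f(x) v(x) dx + [u'(x) v(x)]_0^2.
Choose V so that boundary terms are either known or forced to vanish.
u is Dirichlet: u(0) = u(2) = 0. Let V = H^1_0(0, 2); then v(0) = v(2) = 0, and [u' v]_0^2 = 0.
Weak formulation: find u (satisfying any essential BC) such that ∫_0^2 u'(x) v'(x) dx = ∫_0^2 f v dx for all v ∈ V.
Substituting f(x) = x^2 + 3*x - 3, the right-hand side is ∫_0^2 (x^2 + 3*x - 3) v dx.


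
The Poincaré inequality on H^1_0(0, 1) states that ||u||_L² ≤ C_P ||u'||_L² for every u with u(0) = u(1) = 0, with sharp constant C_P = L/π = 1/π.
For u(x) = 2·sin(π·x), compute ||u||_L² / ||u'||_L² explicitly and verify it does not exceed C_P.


||u||_L² / ||u'||_L² = 1/π = C_P.

u(x) = 2·sin(π·x), so u'(x) = 2*π*cos(π*x).
Writing u(x) = A·sin(kπx/L) with A = 2 and k = 1, use ∫_0^L sin²(kπx/L) dx = L/2 and ∫_0^L cos²(kπx/L) dx = L/2.
u² = 4·sin²(π·x) and (u')² = 4*π^2·cos²(π·x), and each of sin², cos² integrates to L/2 = 1/2 over (0, 1).
∫_0^1 u² dx = 2, so ||u||_L² = sqrt(2).
∫_0^1 (u')² dx = 2*π^2, so ||u'||_L² = sqrt(2)*π.
Ratio ||u||_L² / ||u'||_L² = 1/π.
Sharp Poincaré constant on H^1_0(0, 1) is C_P = L/π = 1/π, achieved by sin(π·x).
This is the k = 1 eigenfunction (up to amplitude), so the ratio equals the sharp Poincaré constant exactly.


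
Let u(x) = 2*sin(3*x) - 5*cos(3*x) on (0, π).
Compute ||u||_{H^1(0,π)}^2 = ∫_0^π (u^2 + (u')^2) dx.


||u||_{H^1(0,π)}^2 = 145*π

u'(x) = 15*sin(3*x) + 6*cos(3*x).
Expand u² and (u')² and integrate term by term on (0, π), using: for integers n ≥ 1, ∫_0^π sin²(nx) dx = ∫_0^π cos²(nx) dx = π/2; for n ≠ n', ∫_0^π sin(nx)sin(n'x) dx = ∫_0^π cos(nx)cos(n'x) dx = 0; and by product-to-sum, ∫_0^π sin(nx)cos(n'x) dx = ½∫_0^π [sin((n+n')x) + sin((n−n')x)] dx, which is 0 when n+n' is even and 2n/(n²−n'²) when n+n' is odd (it need not vanish on (0, π)).
  u² squared terms: (-5)²·∫cos(3x)² dx = 25·π/2 = 25*π/2;  (2)²·∫sin(3x)² dx = 4·π/2 = 2*π.
  u² cross terms: 2·(-5)·(2)·∫cos(3x)·sin(3x) dx = -20·(0) = 0.
  So ∫_0^π u² dx = 25*π/2 + 2*π + 0 = 29*π/2.
  (u')² squared terms: (6)²·∫cos(3x)² dx = 36·π/2 = 18*π;  (15)²·∫sin(3x)² dx = 225·π/2 = 225*π/2.
  (u')² cross terms: 2·(6)·(15)·∫cos(3x)·sin(3x) dx = 180·(0) = 0.
  So ∫_0^π (u')² dx = 18*π + 225*π/2 + 0 = 261*π/2.
||u||_{H^1}^2 = (29*π/2) + (261*π/2) = 145*π.


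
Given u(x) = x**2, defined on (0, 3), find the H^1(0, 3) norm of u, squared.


||u||_{H^1}^2 = 423/5

The H^1 norm (squared) on an interval (0, L) is
  ||u||_{H^1}^2 = ∫_0^L u(x)^2 dx + ∫_0^L u'(x)^2 dx.
Compute u'(x) = 2*x.
Then u(x)^2 = x**4 and u'(x)^2 = 4*x**2.
Integrate each monomial from 0 to 3 using ∫_0^3 c·x^n dx = c·3^(n+1)/(n+1):
  ∫_0^3 u(x)^2 dx = ∫_0^3 (x^4) dx. Term by term:
    ∫_0^3 x^4 dx = 243/5.
  ∫_0^3 u'(x)^2 dx = ∫_0^3 (4*x^2) dx. Term by term:
    ∫_0^3 4*x^2 dx = 36.
Adding: ||u||_{H^1}^2 = 243/5 + 36 = 423/5.


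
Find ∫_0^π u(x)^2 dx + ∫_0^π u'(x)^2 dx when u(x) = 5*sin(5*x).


||u||_{H^1(0,π)}^2 = 325*π

u'(x) = 25*cos(5*x).
Expand u² and (u')² and integrate term by term on (0, π), using: for integers n ≥ 1, ∫_0^π sin²(nx) dx = ∫_0^π cos²(nx) dx = π/2; for n ≠ n', ∫_0^π sin(nx)sin(n'x) dx = ∫_0^π cos(nx)cos(n'x) dx = 0; and by product-to-sum, ∫_0^π sin(nx)cos(n'x) dx = ½∫_0^π [sin((n+n')x) + sin((n−n')x)] dx, which is 0 when n+n' is even and 2n/(n²−n'²) when n+n' is odd (it need not vanish on (0, π)).
  u² squared terms: (5)²·∫sin(5x)² dx = 25·π/2 = 25*π/2.
  So ∫_0^π u² dx = 25*π/2.
  (u')² squared terms: (25)²·∫cos(5x)² dx = 625·π/2 = 625*π/2.
  So ∫_0^π (u')² dx = 625*π/2.
||u||_{H^1}^2 = (25*π/2) + (625*π/2) = 325*π.


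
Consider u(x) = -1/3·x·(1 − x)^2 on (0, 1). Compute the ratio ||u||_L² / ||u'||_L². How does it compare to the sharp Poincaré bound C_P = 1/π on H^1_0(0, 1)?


||u||_L² / ||u'||_L² = sqrt(14)/14 < C_P = 1/π.

u(x) = -1/3·x·(1 − x)^2, so u'(x) = (1 - 3*x)*(x - 1)/3.
u(x) = -1/3·x·(1 − x)^2 vanishes at x = 0 and x = 1, so u ∈ H^1_0(0, 1). Differentiate via the product rule and integrate the resulting polynomials term by term.
  ∫_0^1 u² dx = ∫_0^1 (x^6/9 - 4*x^5/9 + 2*x^4/3 - 4*x^3/9 + x^2/9) dx. Term by term:
    ∫_0^1 x^6/9 dx = 1/63;  ∫_0^1 -4*x^5/9 dx = -2/27;  ∫_0^1 2*x^4/3 dx = 2/15;
    ∫_0^1 -4*x^3/9 dx = -1/9;  ∫_0^1 x^2/9 dx = 1/27.
  Sum: 1/63 − 2/27 + 2/15 − 1/9 + 1/27 = 1/945.
  ∫_0^1 (u')² dx = ∫_0^1 (x^4 - 8*x^3/3 + 22*x^2/9 - 8*x/9 + 1/9) dx. Term by term:
    ∫_0^1 x^4 dx = 1/5;  ∫_0^1 -8*x^3/3 dx = -2/3;  ∫_0^1 22*x^2/9 dx = 22/27;
    ∫_0^1 -8*x/9 dx = -4/9;  ∫_0^1 1/9 dx = 1/9.
  Sum: 1/5 − 2/3 + 22/27 − 4/9 + 1/9 = 2/135.
∫_0^1 u² dx = 1/945, so ||u||_L² = sqrt(105)/315.
∫_0^1 (u')² dx = 2/135, so ||u'||_L² = sqrt(30)/45.
Ratio ||u||_L² / ||u'||_L² = sqrt(14)/14.
Sharp Poincaré constant on H^1_0(0, 1) is C_P = L/π = 1/π, achieved by sin(π·x).
A polynomial bump cannot attain the sharp Poincaré constant (only the first sine eigenfunction does), so the ratio is strictly less than C_P, consistent with ||u||_L² ≤ C_P ||u'||_L².


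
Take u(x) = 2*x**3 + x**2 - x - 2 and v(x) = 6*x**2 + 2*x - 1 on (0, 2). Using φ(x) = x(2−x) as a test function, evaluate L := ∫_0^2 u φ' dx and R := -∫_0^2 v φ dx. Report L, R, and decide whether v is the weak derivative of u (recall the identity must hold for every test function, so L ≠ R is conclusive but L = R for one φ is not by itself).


LHS = -164/15, RHS = -164/15. Yes, v = u' weakly.

u(x) = 2*x**3 + x**2 - x - 2, classical derivative u'(x) = 6*x**2 + 2*x - 1.
φ(x) = x(2−x), so φ'(x) = 2 - 2*x.
Note φ(0) = φ(2) = 0, so the boundary term u·φ vanishes.
LHS = ∫_0^2 u(x) φ'(x) dx = ∫_0^2 (-4*x^4 + 2*x^3 + 4*x^2 + 2*x - 4) dx. Term by term:
  ∫_0^2 -4*x^4 dx = -128/5;  ∫_0^2 2*x^3 dx = 8;  ∫_0^2 4*x^2 dx = 32/3;
  ∫_0^2 2*x dx = 4;  ∫_0^2 -4 dx = -8.
Sum: -128/5 + 8 + 32/3 + 4 − 8 = -164/15.
So LHS = -164/15.
∫_0^2 v(x) φ(x) dx = ∫_0^2 (-6*x^4 + 10*x^3 + 5*x^2 - 2*x) dx. Term by term:
  ∫_0^2 -6*x^4 dx = -192/5;  ∫_0^2 10*x^3 dx = 40;  ∫_0^2 5*x^2 dx = 40/3;
  ∫_0^2 -2*x dx = -4.
Sum: -192/5 + 40 + 40/3 − 4 = 164/15.
So RHS = -∫_0^2 v(x) φ(x) dx = -164/15.
LHS = RHS, so the identity holds for this test φ.
Moreover u is smooth here and v(x) = u'(x) = 6*x**2 + 2*x - 1 pointwise, so the identity holds for every test function. Hence v is the weak derivative of u.


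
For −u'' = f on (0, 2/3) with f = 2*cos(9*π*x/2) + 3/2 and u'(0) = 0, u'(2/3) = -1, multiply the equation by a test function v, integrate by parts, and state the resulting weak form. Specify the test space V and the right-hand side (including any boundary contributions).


V = H^1(0, 2/3) (v unrestricted at boundary; u is determined up to an additive constant); weak form: ∫_0^2/3 u'v' dx = ∫_0^2/3 (2*cos(9*π*x/2) + 3/2) v dx − v(2/3) for all v ∈ V.

Multiply both sides by a test function v and integrate from 0 to 2/3:
  ∫_0^2/3 −u''(x) v(x) dx = ∫_0^2/3 f(x) v(x) dx.
Integrate the LHS by parts once:
  ∫_0^2/3 −u'' v dx = −[u'(x) v(x)]_0^2/3 + ∫_0^2/3 u'(x) v'(x) dx.
Thus ∫_0^2/3 u'(x) v'(x) dx = ∫_0^2/3 f(x) v(x) dx + [u'(x) v(x)]_0^2/3.
Choose V so that boundary terms are either known or forced to vanish.
u has inhomogeneous Neumann u'(0) = 0, u'(2/3) = -1. [u' v]_0^2/3 = (-1)·v(2/3) − (0)·v(0) = − v(2/3). Take V = H^1(0, 2/3); boundary term becomes part of RHS.
Weak formulation: find u (satisfying any essential BC) such that ∫_0^2/3 u'(x) v'(x) dx = ∫_0^2/3 f v dx − v(2/3) for all v ∈ V (Neumann data are natural BCs: they enter the RHS as boundary terms).
Substituting f(x) = 2*cos(9*π*x/2) + 3/2, the right-hand side is ∫_0^2/3 (2*cos(9*π*x/2) + 3/2) v dx − v(2/3).
Compatibility check (pure Neumann): taking v ≡ 1 ∈ V gives 0 = ∫_0^2/3 f dx + (-1) − (0), i.e. ∫_0^2/3 f dx must equal u'(0) − u'(2/3) = 1. Indeed ∫_0^2/3 (2*cos(9*π*x/2) + 3/2) dx = 1, so the data are compatible. The solution is then unique only up to an additive constant (fix it e.g. by requiring ∫_0^2/3 u dx = 0).


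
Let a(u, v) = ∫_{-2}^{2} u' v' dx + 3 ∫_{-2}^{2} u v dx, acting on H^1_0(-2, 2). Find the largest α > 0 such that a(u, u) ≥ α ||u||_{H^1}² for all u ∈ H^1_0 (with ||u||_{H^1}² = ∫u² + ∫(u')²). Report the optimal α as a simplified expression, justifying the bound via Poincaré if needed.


α = 1

Coercivity of a(·,·) on H^1_0(-2, 2) means a(u, u) ≥ α ||u||_{H^1}² for every u ∈ H^1_0.
The interval has length L = 4, and Poincaré/coercivity depend only on L. Here a(u, u) = ∫(u')² + (3)·∫u².
Here c = 3 ≥ 1, so a(u,u) = ∫(u')² + c∫u² ≥ ∫(u')² + ∫u² = ||u||_{H^1}², i.e. α = 1 works. No larger α is possible: a(u,u) ≥ α||u||_{H^1}² means (1−α)∫(u')² ≥ (α−c)∫u², and for the modes u_n = sin(nπ(x−x₀)/L) (x₀ the left endpoint) one has ∫u_n²/∫(u_n')² = (L/(nπ))² → 0, so a(u_n,u_n)/||u_n||_{H^1}² → 1. Hence the optimal constant is α = 1.
Therefore α = 1.


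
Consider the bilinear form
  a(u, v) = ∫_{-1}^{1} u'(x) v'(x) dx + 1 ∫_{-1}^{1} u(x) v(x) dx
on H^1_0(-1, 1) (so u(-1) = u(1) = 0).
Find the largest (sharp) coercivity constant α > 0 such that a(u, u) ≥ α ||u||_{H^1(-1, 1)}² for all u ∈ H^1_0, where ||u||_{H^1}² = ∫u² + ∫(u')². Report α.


α = 1

Coercivity of a(·,·) on H^1_0(-1, 1) means a(u, u) ≥ α ||u||_{H^1}² for every u ∈ H^1_0.
The interval has length L = 2, and Poincaré/coercivity depend only on L. Here a(u, u) = ∫(u')² + (1)·∫u².
Here c = 1 ≥ 1, so a(u,u) = ∫(u')² + c∫u² ≥ ∫(u')² + ∫u² = ||u||_{H^1}², i.e. α = 1 works. No larger α is possible: a(u,u) ≥ α||u||_{H^1}² means (1−α)∫(u')² ≥ (α−c)∫u², and for the modes u_n = sin(nπ(x−x₀)/L) (x₀ the left endpoint) one has ∫u_n²/∫(u_n')² = (L/(nπ))² → 0, so a(u_n,u_n)/||u_n||_{H^1}² → 1. Hence the optimal constant is α = 1.
Therefore α = 1.


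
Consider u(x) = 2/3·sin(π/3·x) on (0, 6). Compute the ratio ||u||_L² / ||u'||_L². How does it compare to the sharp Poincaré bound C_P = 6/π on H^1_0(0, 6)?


||u||_L² / ||u'||_L² = 3/π < C_P = 6/π.

u(x) = 2/3·sin(π/3·x), so u'(x) = 2*π*cos(π*x/3)/9.
Writing u(x) = A·sin(kπx/L) with A = 2/3 and k = 2, use ∫_0^L sin²(kπx/L) dx = L/2 and ∫_0^L cos²(kπx/L) dx = L/2.
u² = 4/9·sin²(π/3·x) and (u')² = 4*π^2/81·cos²(π/3·x), and each of sin², cos² integrates to L/2 = 3 over (0, 6).
∫_0^6 u² dx = 4/3, so ||u||_L² = 2*sqrt(3)/3.
∫_0^6 (u')² dx = 4*π^2/27, so ||u'||_L² = 2*sqrt(3)*π/9.
Ratio ||u||_L² / ||u'||_L² = 3/π.
Sharp Poincaré constant on H^1_0(0, 6) is C_P = L/π = 6/π, achieved by sin(π/6·x).
This is the k = 2 harmonic; the ratio L/(kπ) is strictly less than C_P = L/π, consistent with the sharp inequality ||u||_L² ≤ C_P ||u'||_L².


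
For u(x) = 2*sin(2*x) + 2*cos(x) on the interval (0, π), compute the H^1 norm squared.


||u||_{H^1(0,π)}^2 = 64/3 + 14*π

u'(x) = -2*sin(x) + 4*cos(2*x).
Expand u² and (u')² and integrate term by term on (0, π), using: for integers n ≥ 1, ∫_0^π sin²(nx) dx = ∫_0^π cos²(nx) dx = π/2; for n ≠ n', ∫_0^π sin(nx)sin(n'x) dx = ∫_0^π cos(nx)cos(n'x) dx = 0; and by product-to-sum, ∫_0^π sin(nx)cos(n'x) dx = ½∫_0^π [sin((n+n')x) + sin((n−n')x)] dx, which is 0 when n+n' is even and 2n/(n²−n'²) when n+n' is odd (it need not vanish on (0, π)).
  u² squared terms: (2)²·∫cos(x)² dx = 4·π/2 = 2*π;  (2)²·∫sin(2x)² dx = 4·π/2 = 2*π.
  u² cross terms: 2·(2)·(2)·∫cos(x)·sin(2x) dx = 8·(4/3) = 32/3.
  So ∫_0^π u² dx = 2*π + 2*π + 32/3 = 32/3 + 4*π.
  (u')² squared terms: (-2)²·∫sin(x)² dx = 4·π/2 = 2*π;  (4)²·∫cos(2x)² dx = 16·π/2 = 8*π.
  (u')² cross terms: 2·(-2)·(4)·∫sin(x)·cos(2x) dx = -16·(-2/3) = 32/3.
  So ∫_0^π (u')² dx = 2*π + 8*π + 32/3 = 32/3 + 10*π.
||u||_{H^1}^2 = (32/3 + 4*π) + (32/3 + 10*π) = 64/3 + 14*π.


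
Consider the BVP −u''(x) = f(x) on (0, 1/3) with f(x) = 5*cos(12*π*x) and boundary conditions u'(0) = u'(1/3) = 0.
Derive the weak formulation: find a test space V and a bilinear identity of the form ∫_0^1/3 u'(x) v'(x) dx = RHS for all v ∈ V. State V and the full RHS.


V = H^1(0, 1/3) (no boundary constraint on v; u is determined up to an additive constant); weak form: ∫_0^1/3 u'v' dx = ∫_0^1/3 (5*cos(12*π*x)) v dx for all v ∈ V.

Multiply both sides by a test function v and integrate from 0 to 1/3:
  ∫_0^1/3 −u''(x) v(x) dx = ∫_0^1/3 f(x) v(x) dx.
Integrate the LHS by parts once:
  ∫_0^1/3 −u'' v dx = −[u'(x) v(x)]_0^1/3 + ∫_0^1/3 u'(x) v'(x) dx.
Thus ∫_0^1/3 u'(x) v'(x) dx = ∫_0^1/3 f(x) v(x) dx + [u'(x) v(x)]_0^1/3.
Choose V so that boundary terms are either known or forced to vanish.
u has homogeneous Neumann: u'(0) = u'(1/3) = 0. So [u' v]_0^1/3 = 0·v(1/3) − 0·v(0) = 0 for any v; take V = H^1(0, 1/3).
Weak formulation: find u (satisfying any essential BC) such that ∫_0^1/3 u'(x) v'(x) dx = ∫_0^1/3 f v dx for all v ∈ V (homogeneous Neumann, so boundary terms vanish).
Substituting f(x) = 5*cos(12*π*x), the right-hand side is ∫_0^1/3 (5*cos(12*π*x)) v dx.
Compatibility check (pure Neumann): taking v ≡ 1 ∈ V gives 0 = ∫_0^1/3 f dx + (0) − (0), i.e. ∫_0^1/3 f dx must equal u'(0) − u'(1/3) = 0. Indeed ∫_0^1/3 (5*cos(12*π*x)) dx = 0, so the data are compatible. The solution is then unique only up to an additive constant (fix it e.g. by requiring ∫_0^1/3 u dx = 0).


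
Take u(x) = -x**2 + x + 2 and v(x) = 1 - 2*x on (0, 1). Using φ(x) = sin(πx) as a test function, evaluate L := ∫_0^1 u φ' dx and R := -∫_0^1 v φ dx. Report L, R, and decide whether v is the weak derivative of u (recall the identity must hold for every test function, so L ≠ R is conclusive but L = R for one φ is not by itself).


LHS = 0, RHS = 0. Yes, v = u' weakly.

u(x) = -x**2 + x + 2, classical derivative u'(x) = 1 - 2*x.
φ(x) = sin(πx), so φ'(x) = π*cos(π*x).
Note φ(0) = φ(1) = 0, so the boundary term u·φ vanishes.
LHS = ∫_0^1 u(x) φ'(x) dx = ∫_0^1 (-π*x^2*cos(π*x) + π*x*cos(π*x) + 2*π*cos(π*x)) dx. Term by term:
  ∫_0^1 2*π*cos(π*x) dx = 0;  ∫_0^1 π*x*cos(π*x) dx = -2/π;  ∫_0^1 -π*x^2*cos(π*x) dx = 2/π.
Sum: 0 − 2/π + 2/π = 0.
So LHS = 0.
∫_0^1 v(x) φ(x) dx = ∫_0^1 (-2*x*sin(π*x) + sin(π*x)) dx. Term by term:
  ∫_0^1 -2*x*sin(π*x) dx = -2/π;  ∫_0^1 sin(π*x) dx = 2/π.
Sum: -2/π + 2/π = 0.
So RHS = -∫_0^1 v(x) φ(x) dx = 0.
LHS = RHS, so the identity holds for this test φ.
Moreover u is smooth here and v(x) = u'(x) = 1 - 2*x pointwise, so the identity holds for every test function. Hence v is the weak derivative of u.


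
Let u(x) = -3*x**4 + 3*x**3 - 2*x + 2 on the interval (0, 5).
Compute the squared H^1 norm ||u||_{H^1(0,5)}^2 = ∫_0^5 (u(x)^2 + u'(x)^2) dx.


||u||_{H^1}^2 = 192709835/84

The H^1 norm (squared) on an interval (0, L) is
  ||u||_{H^1}^2 = ∫_0^L u(x)^2 dx + ∫_0^L u'(x)^2 dx.
Compute u'(x) = -12*x**3 + 9*x**2 - 2.
Then u(x)^2 = 9*x**8 - 18*x**7 + 9*x**6 + 12*x**5 - 24*x**4 + 12*x**3 + 4*x**2 - 8*x + 4 and u'(x)^2 = 144*x**6 - 216*x**5 + 81*x**4 + 48*x**3 - 36*x**2 + 4.
Integrate each monomial from 0 to 5 using ∫_0^5 c·x^n dx = c·5^(n+1)/(n+1):
  ∫_0^5 u(x)^2 dx = ∫_0^5 (9*x^8 - 18*x^7 + 9*x^6 + 12*x^5 - 24*x^4 + 12*x^3 + 4*x^2 - 8*x + 4) dx. Term by term:
    ∫_0^5 9*x^8 dx = 1953125;  ∫_0^5 -18*x^7 dx = -3515625/4;  ∫_0^5 9*x^6 dx = 703125/7;
    ∫_0^5 12*x^5 dx = 31250;  ∫_0^5 -24*x^4 dx = -15000;  ∫_0^5 12*x^3 dx = 1875;
    ∫_0^5 4*x^2 dx = 500/3;  ∫_0^5 -8*x dx = -100;  ∫_0^5 4 dx = 20.
  Sum: 1953125 − 3515625/4 + 703125/7 + 31250 − 15000 + 1875 + 500/3 − 100 + 20 = 100201655/84.
  ∫_0^5 u'(x)^2 dx = ∫_0^5 (144*x^6 - 216*x^5 + 81*x^4 + 48*x^3 - 36*x^2 + 4) dx. Term by term:
    ∫_0^5 144*x^6 dx = 11250000/7;  ∫_0^5 -216*x^5 dx = -562500;  ∫_0^5 81*x^4 dx = 50625;
    ∫_0^5 48*x^3 dx = 7500;  ∫_0^5 -36*x^2 dx = -1500;  ∫_0^5 4 dx = 20.
  Sum: 11250000/7 − 562500 + 50625 + 7500 − 1500 + 20 = 7709015/7.
Adding: ||u||_{H^1}^2 = 100201655/84 + 7709015/7 = 192709835/84.


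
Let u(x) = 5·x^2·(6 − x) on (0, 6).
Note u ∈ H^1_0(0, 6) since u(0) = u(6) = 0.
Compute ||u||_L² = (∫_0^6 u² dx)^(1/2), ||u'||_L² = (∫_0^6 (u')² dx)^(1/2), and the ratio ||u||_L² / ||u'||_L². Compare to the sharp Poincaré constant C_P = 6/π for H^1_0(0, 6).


||u||_L² / ||u'||_L² = 3*sqrt(14)/7 < C_P = 6/π.

u(x) = 5·x^2·(6 − x), so u'(x) = 15*x*(4 - x).
u(x) = 5·x^2·(6 − x) vanishes at x = 0 and x = 6, so u ∈ H^1_0(0, 6). Differentiate via the product rule and integrate the resulting polynomials term by term.
  ∫_0^6 u² dx = ∫_0^6 (25*x^6 - 300*x^5 + 900*x^4) dx. Term by term:
    ∫_0^6 25*x^6 dx = 6998400/7;  ∫_0^6 -300*x^5 dx = -2332800;  ∫_0^6 900*x^4 dx = 1399680.
  Sum: 6998400/7 − 2332800 + 1399680 = 466560/7.
  ∫_0^6 (u')² dx = ∫_0^6 (225*x^4 - 1800*x^3 + 3600*x^2) dx. Term by term:
    ∫_0^6 225*x^4 dx = 349920;  ∫_0^6 -1800*x^3 dx = -583200;  ∫_0^6 3600*x^2 dx = 259200.
  Sum: 349920 − 583200 + 259200 = 25920.
∫_0^6 u² dx = 466560/7, so ||u||_L² = 216*sqrt(70)/7.
∫_0^6 (u')² dx = 25920, so ||u'||_L² = 72*sqrt(5).
Ratio ||u||_L² / ||u'||_L² = 3*sqrt(14)/7.
Sharp Poincaré constant on H^1_0(0, 6) is C_P = L/π = 6/π, achieved by sin(π/6·x).
A polynomial bump cannot attain the sharp Poincaré constant (only the first sine eigenfunction does), so the ratio is strictly less than C_P, consistent with ||u||_L² ≤ C_P ||u'||_L².


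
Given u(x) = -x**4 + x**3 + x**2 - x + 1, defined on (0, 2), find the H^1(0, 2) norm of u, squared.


||u||_{H^1}^2 = 4064/63

The H^1 norm (squared) on an interval (0, L) is
  ||u||_{H^1}^2 = ∫_0^L u(x)^2 dx + ∫_0^L u'(x)^2 dx.
Compute u'(x) = -4*x**3 + 3*x**2 + 2*x - 1.
Then u(x)^2 = x**8 - 2*x**7 - x**6 + 4*x**5 - 3*x**4 + 3*x**2 - 2*x + 1 and u'(x)^2 = 16*x**6 - 24*x**5 - 7*x**4 + 20*x**3 - 2*x**2 - 4*x + 1.
Integrate each monomial from 0 to 2 using ∫_0^2 c·x^n dx = c·2^(n+1)/(n+1):
  ∫_0^2 u(x)^2 dx = ∫_0^2 (x^8 - 2*x^7 - x^6 + 4*x^5 - 3*x^4 + 3*x^2 - 2*x + 1) dx. Term by term:
    ∫_0^2 x^8 dx = 512/9;  ∫_0^2 -2*x^7 dx = -64;  ∫_0^2 -x^6 dx = -128/7;
    ∫_0^2 4*x^5 dx = 128/3;  ∫_0^2 -3*x^4 dx = -96/5;  ∫_0^2 3*x^2 dx = 8;
    ∫_0^2 -2*x dx = -4;  ∫_0^2 1 dx = 2.
  Sum: 512/9 − 64 − 128/7 + 128/3 − 96/5 + 8 − 4 + 2 = 1282/315.
  ∫_0^2 u'(x)^2 dx = ∫_0^2 (16*x^6 - 24*x^5 - 7*x^4 + 20*x^3 - 2*x^2 - 4*x + 1) dx. Term by term:
    ∫_0^2 16*x^6 dx = 2048/7;  ∫_0^2 -24*x^5 dx = -256;  ∫_0^2 -7*x^4 dx = -224/5;
    ∫_0^2 20*x^3 dx = 80;  ∫_0^2 -2*x^2 dx = -16/3;  ∫_0^2 -4*x dx = -8;
    ∫_0^2 1 dx = 2.
  Sum: 2048/7 − 256 − 224/5 + 80 − 16/3 − 8 + 2 = 6346/105.
Adding: ||u||_{H^1}^2 = 1282/315 + 6346/105 = 4064/63.


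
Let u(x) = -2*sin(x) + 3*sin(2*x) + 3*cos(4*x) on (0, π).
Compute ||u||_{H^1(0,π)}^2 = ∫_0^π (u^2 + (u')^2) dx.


||u||_{H^1(0,π)}^2 = 136/5 + 103*π

u'(x) = -12*sin(4*x) - 2*cos(x) + 6*cos(2*x).
Expand u² and (u')² and integrate term by term on (0, π), using: for integers n ≥ 1, ∫_0^π sin²(nx) dx = ∫_0^π cos²(nx) dx = π/2; for n ≠ n', ∫_0^π sin(nx)sin(n'x) dx = ∫_0^π cos(nx)cos(n'x) dx = 0; and by product-to-sum, ∫_0^π sin(nx)cos(n'x) dx = ½∫_0^π [sin((n+n')x) + sin((n−n')x)] dx, which is 0 when n+n' is even and 2n/(n²−n'²) when n+n' is odd (it need not vanish on (0, π)).
  u² squared terms: (-2)²·∫sin(x)² dx = 4·π/2 = 2*π;  (3)²·∫cos(4x)² dx = 9·π/2 = 9*π/2;  (3)²·∫sin(2x)² dx = 9·π/2 = 9*π/2.
  u² cross terms: 2·(-2)·(3)·∫sin(x)·cos(4x) dx = -12·(-2/15) = 8/5;  2·(-2)·(3)·∫sin(x)·sin(2x) dx = -12·(0) = 0;  2·(3)·(3)·∫cos(4x)·sin(2x) dx = 18·(0) = 0.
  So ∫_0^π u² dx = 2*π + 9*π/2 + 9*π/2 + 8/5 + 0 + 0 = 8/5 + 11*π.
  (u')² squared terms: (-12)²·∫sin(4x)² dx = 144·π/2 = 72*π;  (-2)²·∫cos(x)² dx = 4·π/2 = 2*π;  (6)²·∫cos(2x)² dx = 36·π/2 = 18*π.
  (u')² cross terms: 2·(-12)·(-2)·∫sin(4x)·cos(x) dx = 48·(8/15) = 128/5;  2·(-12)·(6)·∫sin(4x)·cos(2x) dx = -144·(0) = 0;  2·(-2)·(6)·∫cos(x)·cos(2x) dx = -24·(0) = 0.
  So ∫_0^π (u')² dx = 72*π + 2*π + 18*π + 128/5 + 0 + 0 = 128/5 + 92*π.
||u||_{H^1}^2 = (8/5 + 11*π) + (128/5 + 92*π) = 136/5 + 103*π.


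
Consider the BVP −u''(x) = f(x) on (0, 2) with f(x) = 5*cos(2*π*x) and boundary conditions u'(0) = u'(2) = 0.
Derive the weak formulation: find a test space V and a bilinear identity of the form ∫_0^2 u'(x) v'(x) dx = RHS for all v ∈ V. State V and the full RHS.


V = H^1(0, 2) (no boundary constraint on v; u is determined up to an additive constant); weak form: ∫_0^2 u'v' dx = ∫_0^2 (5*cos(2*π*x)) v dx for all v ∈ V.

Multiply both sides by a test function v and integrate from 0 to 2:
  ∫_0^2 −u''(x) v(x) dx = ∫_0^2 f(x) v(x) dx.
Integrate the LHS by parts once:
  ∫_0^2 −u'' v dx = −[u'(x) v(x)]_0^2 + ∫_0^2 u'(x) v'(x) dx.
Thus ∫_0^2 u'(x) v'(x) dx = ∫_0^2 f(x) v(x) dx + [u'(x) v(x)]_0^2.
Choose V so that boundary terms are either known or forced to vanish.
u has homogeneous Neumann: u'(0) = u'(2) = 0. So [u' v]_0^2 = 0·v(2) − 0·v(0) = 0 for any v; take V = H^1(0, 2).
Weak formulation: find u (satisfying any essential BC) such that ∫_0^2 u'(x) v'(x) dx = ∫_0^2 f v dx for all v ∈ V (homogeneous Neumann, so boundary terms vanish).
Substituting f(x) = 5*cos(2*π*x), the right-hand side is ∫_0^2 (5*cos(2*π*x)) v dx.
Compatibility check (pure Neumann): taking v ≡ 1 ∈ V gives 0 = ∫_0^2 f dx + (0) − (0), i.e. ∫_0^2 f dx must equal u'(0) − u'(2) = 0. Indeed ∫_0^2 (5*cos(2*π*x)) dx = 0, so the data are compatible. The solution is then unique only up to an additive constant (fix it e.g. by requiring ∫_0^2 u dx = 0).


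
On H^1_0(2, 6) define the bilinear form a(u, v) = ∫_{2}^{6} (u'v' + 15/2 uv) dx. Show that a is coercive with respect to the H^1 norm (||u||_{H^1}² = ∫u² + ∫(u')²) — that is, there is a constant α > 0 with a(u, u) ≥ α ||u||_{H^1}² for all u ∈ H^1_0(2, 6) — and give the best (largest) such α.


α = 1

Coercivity of a(·,·) on H^1_0(2, 6) means a(u, u) ≥ α ||u||_{H^1}² for every u ∈ H^1_0.
The interval has length L = 4, and Poincaré/coercivity depend only on L. Here a(u, u) = ∫(u')² + (15/2)·∫u².
Here c = 15/2 ≥ 1, so a(u,u) = ∫(u')² + c∫u² ≥ ∫(u')² + ∫u² = ||u||_{H^1}², i.e. α = 1 works. No larger α is possible: a(u,u) ≥ α||u||_{H^1}² means (1−α)∫(u')² ≥ (α−c)∫u², and for the modes u_n = sin(nπ(x−x₀)/L) (x₀ the left endpoint) one has ∫u_n²/∫(u_n')² = (L/(nπ))² → 0, so a(u_n,u_n)/||u_n||_{H^1}² → 1. Hence the optimal constant is α = 1.
Therefore α = 1.


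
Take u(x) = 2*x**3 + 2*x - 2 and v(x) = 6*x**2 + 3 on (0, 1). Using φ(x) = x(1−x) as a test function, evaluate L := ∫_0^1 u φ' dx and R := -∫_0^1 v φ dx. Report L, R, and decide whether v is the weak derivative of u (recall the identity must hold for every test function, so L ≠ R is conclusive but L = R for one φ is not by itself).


LHS = -19/30, RHS = -4/5. No, v is not the weak derivative of u.

u(x) = 2*x**3 + 2*x - 2, classical derivative u'(x) = 6*x**2 + 2.
φ(x) = x(1−x), so φ'(x) = 1 - 2*x.
Note φ(0) = φ(1) = 0, so the boundary term u·φ vanishes.
LHS = ∫_0^1 u(x) φ'(x) dx = ∫_0^1 (-4*x^4 + 2*x^3 - 4*x^2 + 6*x - 2) dx. Term by term:
  ∫_0^1 -4*x^4 dx = -4/5;  ∫_0^1 2*x^3 dx = 1/2;  ∫_0^1 -4*x^2 dx = -4/3;
  ∫_0^1 6*x dx = 3;  ∫_0^1 -2 dx = -2.
Sum: -4/5 + 1/2 − 4/3 + 3 − 2 = -19/30.
So LHS = -19/30.
∫_0^1 v(x) φ(x) dx = ∫_0^1 (-6*x^4 + 6*x^3 - 3*x^2 + 3*x) dx. Term by term:
  ∫_0^1 -6*x^4 dx = -6/5;  ∫_0^1 6*x^3 dx = 3/2;  ∫_0^1 -3*x^2 dx = -1;
  ∫_0^1 3*x dx = 3/2.
Sum: -6/5 + 3/2 − 1 + 3/2 = 4/5.
So RHS = -∫_0^1 v(x) φ(x) dx = -4/5.
LHS − RHS = 1/6 ≠ 0, so the identity fails.
(For a valid weak derivative the identity must hold for EVERY test function, in particular this one. The failure shows v is NOT the weak derivative of u.)
Correct weak derivative would be u'(x) = 6*x**2 + 2.


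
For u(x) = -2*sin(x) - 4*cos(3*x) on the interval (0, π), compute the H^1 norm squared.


||u||_{H^1(0,π)}^2 = 84*π

u'(x) = 12*sin(3*x) - 2*cos(x).
Expand u² and (u')² and integrate term by term on (0, π), using: for integers n ≥ 1, ∫_0^π sin²(nx) dx = ∫_0^π cos²(nx) dx = π/2; for n ≠ n', ∫_0^π sin(nx)sin(n'x) dx = ∫_0^π cos(nx)cos(n'x) dx = 0; and by product-to-sum, ∫_0^π sin(nx)cos(n'x) dx = ½∫_0^π [sin((n+n')x) + sin((n−n')x)] dx, which is 0 when n+n' is even and 2n/(n²−n'²) when n+n' is odd (it need not vanish on (0, π)).
  u² squared terms: (-4)²·∫cos(3x)² dx = 16·π/2 = 8*π;  (-2)²·∫sin(x)² dx = 4·π/2 = 2*π.
  u² cross terms: 2·(-4)·(-2)·∫cos(3x)·sin(x) dx = 16·(0) = 0.
  So ∫_0^π u² dx = 8*π + 2*π + 0 = 10*π.
  (u')² squared terms: (-2)²·∫cos(x)² dx = 4·π/2 = 2*π;  (12)²·∫sin(3x)² dx = 144·π/2 = 72*π.
  (u')² cross terms: 2·(-2)·(12)·∫cos(x)·sin(3x) dx = -48·(0) = 0.
  So ∫_0^π (u')² dx = 2*π + 72*π + 0 = 74*π.
||u||_{H^1}^2 = (10*π) + (74*π) = 84*π.


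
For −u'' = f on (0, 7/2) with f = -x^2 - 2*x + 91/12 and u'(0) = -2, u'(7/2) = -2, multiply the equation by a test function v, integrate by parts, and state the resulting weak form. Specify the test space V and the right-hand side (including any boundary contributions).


V = H^1(0, 7/2) (v unrestricted at boundary; u is determined up to an additive constant); weak form: ∫_0^7/2 u'v' dx = ∫_0^7/2 (-x^2 - 2*x + 91/12) v dx − 2·v(7/2) + 2·v(0) for all v ∈ V.

Multiply both sides by a test function v and integrate from 0 to 7/2:
  ∫_0^7/2 −u''(x) v(x) dx = ∫_0^7/2 f(x) v(x) dx.
Integrate the LHS by parts once:
  ∫_0^7/2 −u'' v dx = −[u'(x) v(x)]_0^7/2 + ∫_0^7/2 u'(x) v'(x) dx.
Thus ∫_0^7/2 u'(x) v'(x) dx = ∫_0^7/2 f(x) v(x) dx + [u'(x) v(x)]_0^7/2.
Choose V so that boundary terms are either known or forced to vanish.
u has inhomogeneous Neumann u'(0) = -2, u'(7/2) = -2. [u' v]_0^7/2 = (-2)·v(7/2) − (-2)·v(0) = − 2·v(7/2) + 2·v(0). Take V = H^1(0, 7/2); boundary term becomes part of RHS.
Weak formulation: find u (satisfying any essential BC) such that ∫_0^7/2 u'(x) v'(x) dx = ∫_0^7/2 f v dx − 2·v(7/2) + 2·v(0) for all v ∈ V (Neumann data are natural BCs: they enter the RHS as boundary terms).
Substituting f(x) = -x^2 - 2*x + 91/12, the right-hand side is ∫_0^7/2 (-x^2 - 2*x + 91/12) v dx − 2·v(7/2) + 2·v(0).
Compatibility check (pure Neumann): taking v ≡ 1 ∈ V gives 0 = ∫_0^7/2 f dx + (-2) − (-2), i.e. ∫_0^7/2 f dx must equal u'(0) − u'(7/2) = 0. Indeed ∫_0^7/2 (-x^2 - 2*x + 91/12) dx = 0, so the data are compatible. The solution is then unique only up to an additive constant (fix it e.g. by requiring ∫_0^7/2 u dx = 0).


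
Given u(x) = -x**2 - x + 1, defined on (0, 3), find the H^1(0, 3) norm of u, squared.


||u||_{H^1}^2 = 1311/10

The H^1 norm (squared) on an interval (0, L) is
  ||u||_{H^1}^2 = ∫_0^L u(x)^2 dx + ∫_0^L u'(x)^2 dx.
Compute u'(x) = -2*x - 1.
Then u(x)^2 = x**4 + 2*x**3 - x**2 - 2*x + 1 and u'(x)^2 = 4*x**2 + 4*x + 1.
Integrate each monomial from 0 to 3 using ∫_0^3 c·x^n dx = c·3^(n+1)/(n+1):
  ∫_0^3 u(x)^2 dx = ∫_0^3 (x^4 + 2*x^3 - x^2 - 2*x + 1) dx. Term by term:
    ∫_0^3 x^4 dx = 243/5;  ∫_0^3 2*x^3 dx = 81/2;  ∫_0^3 -x^2 dx = -9;
    ∫_0^3 -2*x dx = -9;  ∫_0^3 1 dx = 3.
  Sum: 243/5 + 81/2 − 9 − 9 + 3 = 741/10.
  ∫_0^3 u'(x)^2 dx = ∫_0^3 (4*x^2 + 4*x + 1) dx. Term by term:
    ∫_0^3 4*x^2 dx = 36;  ∫_0^3 4*x dx = 18;  ∫_0^3 1 dx = 3.
  Sum: 36 + 18 + 3 = 57.
Adding: ||u||_{H^1}^2 = 741/10 + 57 = 1311/10.


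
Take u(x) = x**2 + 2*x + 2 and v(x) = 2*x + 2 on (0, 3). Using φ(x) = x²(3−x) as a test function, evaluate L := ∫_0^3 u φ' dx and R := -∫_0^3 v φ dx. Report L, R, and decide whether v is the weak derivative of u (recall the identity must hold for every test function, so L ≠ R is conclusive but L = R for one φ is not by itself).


LHS = -189/5, RHS = -189/5. Yes, v = u' weakly.

u(x) = x**2 + 2*x + 2, classical derivative u'(x) = 2*x + 2.
φ(x) = x²(3−x), so φ'(x) = 3*x*(2 - x).
Note φ(0) = φ(3) = 0, so the boundary term u·φ vanishes.
LHS = ∫_0^3 u(x) φ'(x) dx = ∫_0^3 (-3*x^4 + 6*x^2 + 12*x) dx. Term by term:
  ∫_0^3 -3*x^4 dx = -729/5;  ∫_0^3 6*x^2 dx = 54;  ∫_0^3 12*x dx = 54.
Sum: -729/5 + 54 + 54 = -189/5.
So LHS = -189/5.
∫_0^3 v(x) φ(x) dx = ∫_0^3 (-2*x^4 + 4*x^3 + 6*x^2) dx. Term by term:
  ∫_0^3 -2*x^4 dx = -486/5;  ∫_0^3 4*x^3 dx = 81;  ∫_0^3 6*x^2 dx = 54.
Sum: -486/5 + 81 + 54 = 189/5.
So RHS = -∫_0^3 v(x) φ(x) dx = -189/5.
LHS = RHS, so the identity holds for this test φ.
Moreover u is smooth here and v(x) = u'(x) = 2*x + 2 pointwise, so the identity holds for every test function. Hence v is the weak derivative of u.


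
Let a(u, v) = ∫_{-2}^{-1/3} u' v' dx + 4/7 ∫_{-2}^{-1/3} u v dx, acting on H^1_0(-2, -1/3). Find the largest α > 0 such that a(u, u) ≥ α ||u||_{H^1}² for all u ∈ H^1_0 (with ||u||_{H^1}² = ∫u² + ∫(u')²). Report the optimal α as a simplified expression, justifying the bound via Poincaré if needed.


α = (100 + 63*π^2)/(7*(25 + 9*π^2))

Coercivity of a(·,·) on H^1_0(-2, -1/3) means a(u, u) ≥ α ||u||_{H^1}² for every u ∈ H^1_0.
The interval has length L = 5/3, and Poincaré/coercivity depend only on L. Here a(u, u) = ∫(u')² + (4/7)·∫u².
Here 0 < c = 4/7 < 1. The condition a(u,u) ≥ α||u||_{H^1}² reads (1−α)∫(u')² ≥ (α−c)∫u². Any admissible α is ≤ 1 (rapidly oscillating u have ∫u²/∫(u')² → 0), and α = 1 would force 0 ≥ (1−c)∫u², impossible since c < 1; so 1−α > 0. By the sharp Poincaré inequality on H^1_0 of an interval of length L, ∫(u')² ≥ (π/L)²∫u² with equality for the first sine mode sin(π(x−x₀)/L) (x₀ the left endpoint), so the inequality holds for all u iff (1−α)(π/L)² ≥ α − c, i.e. α ≤ ((π/L)² + c)/((π/L)² + 1) = (1 + c(L/π)²)/(1 + (L/π)²). With (π/L)² = 9*π^2/25 and c = 4/7, the largest admissible constant is α = ((π/L)² + c)/((π/L)² + 1).
Simplifying, α = (100 + 63*π^2)/(7*(25 + 9*π^2)).


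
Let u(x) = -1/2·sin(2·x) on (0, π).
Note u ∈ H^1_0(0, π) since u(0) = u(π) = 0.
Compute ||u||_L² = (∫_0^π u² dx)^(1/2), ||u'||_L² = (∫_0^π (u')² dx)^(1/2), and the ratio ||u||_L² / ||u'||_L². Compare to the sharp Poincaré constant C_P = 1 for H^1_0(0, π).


||u||_L² / ||u'||_L² = 1/2 < C_P = 1.

u(x) = -1/2·sin(2·x), so u'(x) = -cos(2*x).
Writing u(x) = A·sin(kπx/L) with A = -1/2 and k = 2, use ∫_0^L sin²(kπx/L) dx = L/2 and ∫_0^L cos²(kπx/L) dx = L/2.
u² = 1/4·sin²(2·x) and (u')² = 1·cos²(2·x), and each of sin², cos² integrates to L/2 = π/2 over (0, π).
∫_0^π u² dx = π/8, so ||u||_L² = sqrt(2)*sqrt(π)/4.
∫_0^π (u')² dx = π/2, so ||u'||_L² = sqrt(2)*sqrt(π)/2.
Ratio ||u||_L² / ||u'||_L² = 1/2.
Sharp Poincaré constant on H^1_0(0, π) is C_P = L/π = 1, achieved by sin(x).
This is the k = 2 harmonic; the ratio L/(kπ) is strictly less than C_P = L/π, consistent with the sharp inequality ||u||_L² ≤ C_P ||u'||_L².


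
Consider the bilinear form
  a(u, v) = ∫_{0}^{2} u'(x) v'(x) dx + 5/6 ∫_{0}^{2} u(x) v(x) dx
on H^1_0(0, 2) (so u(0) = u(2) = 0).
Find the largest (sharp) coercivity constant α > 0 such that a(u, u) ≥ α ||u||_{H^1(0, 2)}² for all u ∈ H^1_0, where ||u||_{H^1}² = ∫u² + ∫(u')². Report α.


α = (10/3 + π^2)/(4 + π^2)

Coercivity of a(·,·) on H^1_0(0, 2) means a(u, u) ≥ α ||u||_{H^1}² for every u ∈ H^1_0.
The interval has length L = 2, and Poincaré/coercivity depend only on L. Here a(u, u) = ∫(u')² + (5/6)·∫u².
Here 0 < c = 5/6 < 1. The condition a(u,u) ≥ α||u||_{H^1}² reads (1−α)∫(u')² ≥ (α−c)∫u². Any admissible α is ≤ 1 (rapidly oscillating u have ∫u²/∫(u')² → 0), and α = 1 would force 0 ≥ (1−c)∫u², impossible since c < 1; so 1−α > 0. By the sharp Poincaré inequality on H^1_0 of an interval of length L, ∫(u')² ≥ (π/L)²∫u² with equality for the first sine mode sin(π(x−x₀)/L) (x₀ the left endpoint), so the inequality holds for all u iff (1−α)(π/L)² ≥ α − c, i.e. α ≤ ((π/L)² + c)/((π/L)² + 1) = (1 + c(L/π)²)/(1 + (L/π)²). With (π/L)² = π^2/4 and c = 5/6, the largest admissible constant is α = ((π/L)² + c)/((π/L)² + 1).
Simplifying, α = (10/3 + π^2)/(4 + π^2).


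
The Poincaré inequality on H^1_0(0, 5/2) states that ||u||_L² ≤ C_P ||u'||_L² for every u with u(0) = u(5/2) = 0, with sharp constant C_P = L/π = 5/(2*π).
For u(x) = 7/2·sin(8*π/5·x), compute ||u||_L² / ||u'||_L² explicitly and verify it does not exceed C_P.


||u||_L² / ||u'||_L² = 5/(8*π) < C_P = 5/(2*π).

u(x) = 7/2·sin(8*π/5·x), so u'(x) = 28*π*cos(8*π*x/5)/5.
Writing u(x) = A·sin(kπx/L) with A = 7/2 and k = 4, use ∫_0^L sin²(kπx/L) dx = L/2 and ∫_0^L cos²(kπx/L) dx = L/2.
u² = 49/4·sin²(8*π/5·x) and (u')² = 784*π^2/25·cos²(8*π/5·x), and each of sin², cos² integrates to L/2 = 5/4 over (0, 5/2).
∫_0^5/2 u² dx = 245/16, so ||u||_L² = 7*sqrt(5)/4.
∫_0^5/2 (u')² dx = 196*π^2/5, so ||u'||_L² = 14*sqrt(5)*π/5.
Ratio ||u||_L² / ||u'||_L² = 5/(8*π).
Sharp Poincaré constant on H^1_0(0, 5/2) is C_P = L/π = 5/(2*π), achieved by sin(2*π/5·x).
This is the k = 4 harmonic; the ratio L/(kπ) is strictly less than C_P = L/π, consistent with the sharp inequality ||u||_L² ≤ C_P ||u'||_L².


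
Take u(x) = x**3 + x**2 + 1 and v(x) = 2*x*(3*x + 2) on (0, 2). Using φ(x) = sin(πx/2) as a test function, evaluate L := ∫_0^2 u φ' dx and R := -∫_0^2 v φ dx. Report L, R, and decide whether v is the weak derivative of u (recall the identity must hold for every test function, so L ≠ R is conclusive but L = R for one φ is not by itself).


LHS = -32/π + 96/π^3, RHS = -64/π + 192/π^3. No, v is not the weak derivative of u.

u(x) = x**3 + x**2 + 1, classical derivative u'(x) = 3*x**2 + 2*x.
φ(x) = sin(πx/2), so φ'(x) = π*cos(π*x/2)/2.
Note φ(0) = φ(2) = 0, so the boundary term u·φ vanishes.
LHS = ∫_0^2 u(x) φ'(x) dx = ∫_0^2 (π*x^3*cos(π*x/2)/2 + π*x^2*cos(π*x/2)/2 + π*cos(π*x/2)/2) dx. Term by term:
  ∫_0^2 π*cos(π*x/2)/2 dx = 0;  ∫_0^2 π*x^2*cos(π*x/2)/2 dx = -8/π;  ∫_0^2 π*x^3*cos(π*x/2)/2 dx = -24/π + 96/π^3.
Sum: 0 − 8/π + -24/π + 96/π^3 = -32/π + 96/π^3.
So LHS = -32/π + 96/π^3.
∫_0^2 v(x) φ(x) dx = ∫_0^2 (6*x^2*sin(π*x/2) + 4*x*sin(π*x/2)) dx. Term by term:
  ∫_0^2 4*x*sin(π*x/2) dx = 16/π;  ∫_0^2 6*x^2*sin(π*x/2) dx = -192/π^3 + 48/π.
Sum: 16/π + -192/π^3 + 48/π = -192/π^3 + 64/π.
So RHS = -∫_0^2 v(x) φ(x) dx = -64/π + 192/π^3.
LHS − RHS = -96/π^3 + 32/π ≠ 0, so the identity fails.
(For a valid weak derivative the identity must hold for EVERY test function, in particular this one. The failure shows v is NOT the weak derivative of u.)
Correct weak derivative would be u'(x) = 3*x**2 + 2*x.


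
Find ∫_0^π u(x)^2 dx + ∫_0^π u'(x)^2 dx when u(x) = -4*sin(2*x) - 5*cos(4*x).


||u||_{H^1(0,π)}^2 = 505*π/2

u'(x) = 20*sin(4*x) - 8*cos(2*x).
Expand u² and (u')² and integrate term by term on (0, π), using: for integers n ≥ 1, ∫_0^π sin²(nx) dx = ∫_0^π cos²(nx) dx = π/2; for n ≠ n', ∫_0^π sin(nx)sin(n'x) dx = ∫_0^π cos(nx)cos(n'x) dx = 0; and by product-to-sum, ∫_0^π sin(nx)cos(n'x) dx = ½∫_0^π [sin((n+n')x) + sin((n−n')x)] dx, which is 0 when n+n' is even and 2n/(n²−n'²) when n+n' is odd (it need not vanish on (0, π)).
  u² squared terms: (-5)²·∫cos(4x)² dx = 25·π/2 = 25*π/2;  (-4)²·∫sin(2x)² dx = 16·π/2 = 8*π.
  u² cross terms: 2·(-5)·(-4)·∫cos(4x)·sin(2x) dx = 40·(0) = 0.
  So ∫_0^π u² dx = 25*π/2 + 8*π + 0 = 41*π/2.
  (u')² squared terms: (-8)²·∫cos(2x)² dx = 64·π/2 = 32*π;  (20)²·∫sin(4x)² dx = 400·π/2 = 200*π.
  (u')² cross terms: 2·(-8)·(20)·∫cos(2x)·sin(4x) dx = -320·(0) = 0.
  So ∫_0^π (u')² dx = 32*π + 200*π + 0 = 232*π.
||u||_{H^1}^2 = (41*π/2) + (232*π) = 505*π/2.


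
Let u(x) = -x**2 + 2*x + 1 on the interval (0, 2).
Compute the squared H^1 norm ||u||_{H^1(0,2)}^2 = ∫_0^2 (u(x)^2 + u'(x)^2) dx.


||u||_{H^1}^2 = 42/5

The H^1 norm (squared) on an interval (0, L) is
  ||u||_{H^1}^2 = ∫_0^L u(x)^2 dx + ∫_0^L u'(x)^2 dx.
Compute u'(x) = 2 - 2*x.
Then u(x)^2 = x**4 - 4*x**3 + 2*x**2 + 4*x + 1 and u'(x)^2 = 4*x**2 - 8*x + 4.
Integrate each monomial from 0 to 2 using ∫_0^2 c·x^n dx = c·2^(n+1)/(n+1):
  ∫_0^2 u(x)^2 dx = ∫_0^2 (x^4 - 4*x^3 + 2*x^2 + 4*x + 1) dx. Term by term:
    ∫_0^2 x^4 dx = 32/5;  ∫_0^2 -4*x^3 dx = -16;  ∫_0^2 2*x^2 dx = 16/3;
    ∫_0^2 4*x dx = 8;  ∫_0^2 1 dx = 2.
  Sum: 32/5 − 16 + 16/3 + 8 + 2 = 86/15.
  ∫_0^2 u'(x)^2 dx = ∫_0^2 (4*x^2 - 8*x + 4) dx. Term by term:
    ∫_0^2 4*x^2 dx = 32/3;  ∫_0^2 -8*x dx = -16;  ∫_0^2 4 dx = 8.
  Sum: 32/3 − 16 + 8 = 8/3.
Adding: ||u||_{H^1}^2 = 86/15 + 8/3 = 42/5.


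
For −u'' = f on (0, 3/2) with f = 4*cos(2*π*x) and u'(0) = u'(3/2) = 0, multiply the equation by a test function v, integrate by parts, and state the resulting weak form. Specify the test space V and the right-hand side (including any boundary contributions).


V = H^1(0, 3/2) (no boundary constraint on v; u is determined up to an additive constant); weak form: ∫_0^3/2 u'v' dx = ∫_0^3/2 (4*cos(2*π*x)) v dx for all v ∈ V.

Multiply both sides by a test function v and integrate from 0 to 3/2:
  ∫_0^3/2 −u''(x) v(x) dx = ∫_0^3/2 f(x) v(x) dx.
Integrate the LHS by parts once:
  ∫_0^3/2 −u'' v dx = −[u'(x) v(x)]_0^3/2 + ∫_0^3/2 u'(x) v'(x) dx.
Thus ∫_0^3/2 u'(x) v'(x) dx = ∫_0^3/2 f(x) v(x) dx + [u'(x) v(x)]_0^3/2.
Choose V so that boundary terms are either known or forced to vanish.
u has homogeneous Neumann: u'(0) = u'(3/2) = 0. So [u' v]_0^3/2 = 0·v(3/2) − 0·v(0) = 0 for any v; take V = H^1(0, 3/2).
Weak formulation: find u (satisfying any essential BC) such that ∫_0^3/2 u'(x) v'(x) dx = ∫_0^3/2 f v dx for all v ∈ V (homogeneous Neumann, so boundary terms vanish).
Substituting f(x) = 4*cos(2*π*x), the right-hand side is ∫_0^3/2 (4*cos(2*π*x)) v dx.
Compatibility check (pure Neumann): taking v ≡ 1 ∈ V gives 0 = ∫_0^3/2 f dx + (0) − (0), i.e. ∫_0^3/2 f dx must equal u'(0) − u'(3/2) = 0. Indeed ∫_0^3/2 (4*cos(2*π*x)) dx = 0, so the data are compatible. The solution is then unique only up to an additive constant (fix it e.g. by requiring ∫_0^3/2 u dx = 0).


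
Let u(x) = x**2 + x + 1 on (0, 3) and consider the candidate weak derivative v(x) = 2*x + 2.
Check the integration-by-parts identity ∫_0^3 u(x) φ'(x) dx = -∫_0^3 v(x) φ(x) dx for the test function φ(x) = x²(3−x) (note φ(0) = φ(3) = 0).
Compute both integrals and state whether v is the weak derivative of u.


LHS = -621/20, RHS = -189/5. No, v is not the weak derivative of u.

u(x) = x**2 + x + 1, classical derivative u'(x) = 2*x + 1.
φ(x) = x²(3−x), so φ'(x) = 3*x*(2 - x).
Note φ(0) = φ(3) = 0, so the boundary term u·φ vanishes.
LHS = ∫_0^3 u(x) φ'(x) dx = ∫_0^3 (-3*x^4 + 3*x^3 + 3*x^2 + 6*x) dx. Term by term:
  ∫_0^3 -3*x^4 dx = -729/5;  ∫_0^3 3*x^3 dx = 243/4;  ∫_0^3 3*x^2 dx = 27;
  ∫_0^3 6*x dx = 27.
Sum: -729/5 + 243/4 + 27 + 27 = -621/20.
So LHS = -621/20.
∫_0^3 v(x) φ(x) dx = ∫_0^3 (-2*x^4 + 4*x^3 + 6*x^2) dx. Term by term:
  ∫_0^3 -2*x^4 dx = -486/5;  ∫_0^3 4*x^3 dx = 81;  ∫_0^3 6*x^2 dx = 54.
Sum: -486/5 + 81 + 54 = 189/5.
So RHS = -∫_0^3 v(x) φ(x) dx = -189/5.
LHS − RHS = 27/4 ≠ 0, so the identity fails.
(For a valid weak derivative the identity must hold for EVERY test function, in particular this one. The failure shows v is NOT the weak derivative of u.)
Correct weak derivative would be u'(x) = 2*x + 1.
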